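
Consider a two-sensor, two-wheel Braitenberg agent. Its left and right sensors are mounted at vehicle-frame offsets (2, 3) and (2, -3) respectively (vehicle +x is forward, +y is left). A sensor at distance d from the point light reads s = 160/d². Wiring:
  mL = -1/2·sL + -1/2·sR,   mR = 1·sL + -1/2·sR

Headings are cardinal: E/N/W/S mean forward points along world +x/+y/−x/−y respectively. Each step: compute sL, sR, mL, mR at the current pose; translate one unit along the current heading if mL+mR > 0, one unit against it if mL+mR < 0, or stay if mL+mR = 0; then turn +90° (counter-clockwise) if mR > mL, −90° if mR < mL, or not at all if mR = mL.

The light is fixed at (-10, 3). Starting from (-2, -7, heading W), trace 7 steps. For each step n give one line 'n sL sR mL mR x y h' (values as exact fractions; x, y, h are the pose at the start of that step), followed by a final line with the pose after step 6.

0 32/41 32/17 -928/697 -112/697 -2 -7 W
1 5/9 8/9 -13/18 1/9 -1 -7 S
2 160/157 32/53 -6752/8321 5968/8321 -1 -6 E
3 80/37 16/17 -976/629 1064/629 -2 -6 N
4 160/157 160/61 -17440/9577 -2800/9577 -2 -5 W
5 40/61 20/17 -950/1037 70/1037 -1 -5 S
6 160/137 160/221 -28640/30277 24400/30277 -1 -4 E
final -2 -4 N

n=0: pose=(-2,-7,W); sL=32/41, sR=32/17; mL=-928/697, mR=-112/697; mL+mR=-1040/697 → advance -1; mR−mL=48/41 → turn +1·90°
n=1: pose=(-1,-7,S); sL=5/9, sR=8/9; mL=-13/18, mR=1/9; mL+mR=-11/18 → advance -1; mR−mL=5/6 → turn +1·90°
n=2: pose=(-1,-6,E); sL=160/157, sR=32/53; mL=-6752/8321, mR=5968/8321; mL+mR=-784/8321 → advance -1; mR−mL=240/157 → turn +1·90°
n=3: pose=(-2,-6,N); sL=80/37, sR=16/17; mL=-976/629, mR=1064/629; mL+mR=88/629 → advance +1; mR−mL=120/37 → turn +1·90°
n=4: pose=(-2,-5,W); sL=160/157, sR=160/61; mL=-17440/9577, mR=-2800/9577; mL+mR=-20240/9577 → advance -1; mR−mL=240/157 → turn +1·90°
n=5: pose=(-1,-5,S); sL=40/61, sR=20/17; mL=-950/1037, mR=70/1037; mL+mR=-880/1037 → advance -1; mR−mL=60/61 → turn +1·90°
n=6: pose=(-1,-4,E); sL=160/137, sR=160/221; mL=-28640/30277, mR=24400/30277; mL+mR=-4240/30277 → advance -1; mR−mL=240/137 → turn +1·90°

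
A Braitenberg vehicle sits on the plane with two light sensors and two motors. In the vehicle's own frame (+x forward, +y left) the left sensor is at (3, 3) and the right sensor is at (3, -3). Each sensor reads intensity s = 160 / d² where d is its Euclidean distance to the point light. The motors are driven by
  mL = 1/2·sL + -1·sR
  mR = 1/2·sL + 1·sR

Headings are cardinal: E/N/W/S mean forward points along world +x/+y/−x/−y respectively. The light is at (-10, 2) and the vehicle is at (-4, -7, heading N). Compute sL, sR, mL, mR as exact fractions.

left sensor world pos  = (-7, -4); dL² = 45
right sensor world pos = (-1, -4); dR² = 117
sL = 160/45 = 32/9
sR = 160/117 = 160/117
mL = 1/2·sL + -1·sR = 16/39
mR = 1/2·sL + 1·sR = 368/117

32/9 160/117 16/39 368/117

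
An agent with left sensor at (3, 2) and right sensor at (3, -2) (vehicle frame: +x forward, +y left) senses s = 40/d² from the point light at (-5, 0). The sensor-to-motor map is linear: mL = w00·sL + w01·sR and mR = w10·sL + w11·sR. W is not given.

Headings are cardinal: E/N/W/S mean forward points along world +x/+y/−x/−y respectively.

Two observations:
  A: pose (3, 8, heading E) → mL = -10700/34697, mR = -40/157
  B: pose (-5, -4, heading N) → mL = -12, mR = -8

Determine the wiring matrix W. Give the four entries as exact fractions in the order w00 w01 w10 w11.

obs A: pose=(3,8,E) → sL=40/221, sR=40/157, mL=-10700/34697, mR=-40/157
obs B: pose=(-5,-4,N) → sL=8, sR=8, mL=-12, mR=-8
sensor matrix S = [[40/221, 40/157], [8, 8]]; det S = -20480/34697
solve [mL_A; mL_B] = S·[w00; w01] and [mR_A; mR_B] = S·[w10; w11]:
  w00 = -1, w01 = -1/2, w10 = 0, w11 = -1

-1 -1/2 0 -1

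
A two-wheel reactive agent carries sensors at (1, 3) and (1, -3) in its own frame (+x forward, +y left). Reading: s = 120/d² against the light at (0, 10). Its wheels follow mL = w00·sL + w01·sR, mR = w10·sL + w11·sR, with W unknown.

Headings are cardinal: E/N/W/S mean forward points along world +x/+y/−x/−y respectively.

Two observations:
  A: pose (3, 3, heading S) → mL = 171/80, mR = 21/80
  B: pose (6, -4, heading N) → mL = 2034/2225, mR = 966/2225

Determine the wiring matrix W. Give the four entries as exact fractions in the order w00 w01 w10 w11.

obs A: pose=(3,3,S) → sL=6/5, sR=15/8, mL=171/80, mR=21/80
obs B: pose=(6,-4,N) → sL=60/89, sR=12/25, mL=2034/2225, mR=966/2225
sensor matrix S = [[6/5, 15/8], [60/89, 12/25]]; det S = -15309/22250
solve [mL_A; mL_B] = S·[w00; w01] and [mR_A; mR_B] = S·[w10; w11]:
  w00 = 1, w01 = 1/2, w10 = 1, w11 = -1/2

1 1/2 1 -1/2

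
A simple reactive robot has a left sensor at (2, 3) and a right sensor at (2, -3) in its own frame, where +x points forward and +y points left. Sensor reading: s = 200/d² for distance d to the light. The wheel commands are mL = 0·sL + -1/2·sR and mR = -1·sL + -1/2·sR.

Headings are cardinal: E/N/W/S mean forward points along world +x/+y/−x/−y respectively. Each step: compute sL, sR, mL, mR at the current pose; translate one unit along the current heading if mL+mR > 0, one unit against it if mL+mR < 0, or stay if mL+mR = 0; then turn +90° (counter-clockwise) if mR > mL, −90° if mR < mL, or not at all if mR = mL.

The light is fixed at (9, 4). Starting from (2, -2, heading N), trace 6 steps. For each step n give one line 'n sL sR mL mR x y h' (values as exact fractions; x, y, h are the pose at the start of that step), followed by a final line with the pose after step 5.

n=0: pose=(2,-2,N); sL=50/29, sR=25/4; mL=-25/8, mR=-1125/232; mL+mR=-925/116 → advance -1; mR−mL=-50/29 → turn -1·90°
n=1: pose=(2,-3,E); sL=200/41, sR=8/5; mL=-4/5, mR=-1164/205; mL+mR=-1328/205 → advance -1; mR−mL=-200/41 → turn -1·90°
n=2: pose=(1,-3,S); sL=100/53, sR=100/101; mL=-50/101, mR=-12750/5353; mL+mR=-15400/5353 → advance -1; mR−mL=-100/53 → turn -1·90°
n=3: pose=(1,-2,W); sL=200/181, sR=200/109; mL=-100/109, mR=-39900/19729; mL+mR=-58000/19729 → advance -1; mR−mL=-200/181 → turn -1·90°
n=4: pose=(2,-2,N); sL=50/29, sR=25/4; mL=-25/8, mR=-1125/232; mL+mR=-925/116 → advance -1; mR−mL=-50/29 → turn -1·90°
n=5: pose=(2,-3,E); sL=200/41, sR=8/5; mL=-4/5, mR=-1164/205; mL+mR=-1328/205 → advance -1; mR−mL=-200/41 → turn -1·90°

0 50/29 25/4 -25/8 -1125/232 2 -2 N
1 200/41 8/5 -4/5 -1164/205 2 -3 E
2 100/53 100/101 -50/101 -12750/5353 1 -3 S
3 200/181 200/109 -100/109 -39900/19729 1 -2 W
4 50/29 25/4 -25/8 -1125/232 2 -2 N
5 200/41 8/5 -4/5 -1164/205 2 -3 E
final 1 -3 S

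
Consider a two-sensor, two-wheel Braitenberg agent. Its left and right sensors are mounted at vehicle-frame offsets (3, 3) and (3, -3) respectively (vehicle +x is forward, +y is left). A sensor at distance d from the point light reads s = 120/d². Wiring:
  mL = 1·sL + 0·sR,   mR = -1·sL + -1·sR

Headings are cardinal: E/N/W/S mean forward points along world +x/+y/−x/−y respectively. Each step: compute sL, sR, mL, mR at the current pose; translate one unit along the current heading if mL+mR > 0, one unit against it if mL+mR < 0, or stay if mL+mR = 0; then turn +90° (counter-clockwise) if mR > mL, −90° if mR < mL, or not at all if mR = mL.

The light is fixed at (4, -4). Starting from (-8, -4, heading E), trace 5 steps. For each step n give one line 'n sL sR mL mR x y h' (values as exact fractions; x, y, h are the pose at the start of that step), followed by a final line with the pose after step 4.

n=0: pose=(-8,-4,E); sL=4/3, sR=4/3; mL=4/3, mR=-8/3; mL+mR=-4/3 → advance -1; mR−mL=-4 → turn -1·90°
n=1: pose=(-9,-4,S); sL=120/109, sR=24/53; mL=120/109, mR=-8976/5777; mL+mR=-24/53 → advance -1; mR−mL=-15336/5777 → turn -1·90°
n=2: pose=(-9,-3,W); sL=6/13, sR=15/34; mL=6/13, mR=-399/442; mL+mR=-15/34 → advance -1; mR−mL=-603/442 → turn -1·90°
n=3: pose=(-8,-3,N); sL=120/241, sR=120/97; mL=120/241, mR=-40560/23377; mL+mR=-120/97 → advance -1; mR−mL=-52200/23377 → turn -1·90°
n=4: pose=(-8,-4,E); sL=4/3, sR=4/3; mL=4/3, mR=-8/3; mL+mR=-4/3 → advance -1; mR−mL=-4 → turn -1·90°

0 4/3 4/3 4/3 -8/3 -8 -4 E
1 120/109 24/53 120/109 -8976/5777 -9 -4 S
2 6/13 15/34 6/13 -399/442 -9 -3 W
3 120/241 120/97 120/241 -40560/23377 -8 -3 N
4 4/3 4/3 4/3 -8/3 -8 -4 E
final -9 -4 S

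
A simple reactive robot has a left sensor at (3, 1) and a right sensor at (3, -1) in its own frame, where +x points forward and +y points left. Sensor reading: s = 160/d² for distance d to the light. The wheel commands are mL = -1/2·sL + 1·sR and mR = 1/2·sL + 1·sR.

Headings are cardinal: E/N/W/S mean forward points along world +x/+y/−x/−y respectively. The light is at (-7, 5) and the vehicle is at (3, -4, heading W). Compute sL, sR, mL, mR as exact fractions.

160/149 160/113 14800/16837 32880/16837

left sensor world pos  = (0, -5); dL² = 149
right sensor world pos = (0, -3); dR² = 113
sL = 160/149 = 160/149
sR = 160/113 = 160/113
mL = -1/2·sL + 1·sR = 14800/16837
mR = 1/2·sL + 1·sR = 32880/16837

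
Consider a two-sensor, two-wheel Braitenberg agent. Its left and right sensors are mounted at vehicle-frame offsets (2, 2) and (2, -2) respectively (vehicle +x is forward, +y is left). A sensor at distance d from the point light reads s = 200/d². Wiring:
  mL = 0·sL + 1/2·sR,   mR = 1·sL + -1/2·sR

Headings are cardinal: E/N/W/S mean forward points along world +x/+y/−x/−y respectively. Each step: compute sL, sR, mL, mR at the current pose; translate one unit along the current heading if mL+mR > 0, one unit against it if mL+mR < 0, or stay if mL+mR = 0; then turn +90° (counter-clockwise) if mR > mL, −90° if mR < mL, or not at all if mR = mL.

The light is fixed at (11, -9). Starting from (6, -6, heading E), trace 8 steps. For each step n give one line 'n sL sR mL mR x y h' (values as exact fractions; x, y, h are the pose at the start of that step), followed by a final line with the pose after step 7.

0 100/17 20 10 -70/17 6 -6 E
1 40 200/37 100/37 1380/37 7 -6 S
2 10 50 25 -15 7 -7 E
3 200 8 4 196 8 -7 S
4 20 100 50 -30 8 -8 E
5 200 200/17 100/17 3300/17 9 -8 S
6 50 50 25 25 9 -9 E
7 40 40 20 20 10 -9 E
final 11 -9 E

n=0: pose=(6,-6,E); sL=100/17, sR=20; mL=10, mR=-70/17; mL+mR=100/17 → advance +1; mR−mL=-240/17 → turn -1·90°
n=1: pose=(7,-6,S); sL=40, sR=200/37; mL=100/37, mR=1380/37; mL+mR=40 → advance +1; mR−mL=1280/37 → turn +1·90°
n=2: pose=(7,-7,E); sL=10, sR=50; mL=25, mR=-15; mL+mR=10 → advance +1; mR−mL=-40 → turn -1·90°
n=3: pose=(8,-7,S); sL=200, sR=8; mL=4, mR=196; mL+mR=200 → advance +1; mR−mL=192 → turn +1·90°
n=4: pose=(8,-8,E); sL=20, sR=100; mL=50, mR=-30; mL+mR=20 → advance +1; mR−mL=-80 → turn -1·90°
n=5: pose=(9,-8,S); sL=200, sR=200/17; mL=100/17, mR=3300/17; mL+mR=200 → advance +1; mR−mL=3200/17 → turn +1·90°
n=6: pose=(9,-9,E); sL=50, sR=50; mL=25, mR=25; mL+mR=50 → advance +1; mR−mL=0 → turn +0·90°
n=7: pose=(10,-9,E); sL=40, sR=40; mL=20, mR=20; mL+mR=40 → advance +1; mR−mL=0 → turn +0·90°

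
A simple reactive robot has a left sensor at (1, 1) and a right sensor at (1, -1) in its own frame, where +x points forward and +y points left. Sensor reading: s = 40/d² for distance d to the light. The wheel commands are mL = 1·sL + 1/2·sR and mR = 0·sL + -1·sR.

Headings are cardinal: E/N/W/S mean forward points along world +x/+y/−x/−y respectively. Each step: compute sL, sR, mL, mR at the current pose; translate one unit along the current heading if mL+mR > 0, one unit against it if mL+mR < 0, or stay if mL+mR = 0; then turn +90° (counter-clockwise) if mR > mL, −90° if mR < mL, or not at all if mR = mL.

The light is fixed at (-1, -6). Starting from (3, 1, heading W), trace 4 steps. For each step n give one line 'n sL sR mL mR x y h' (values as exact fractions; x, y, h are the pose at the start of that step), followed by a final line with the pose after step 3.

0 8/9 40/73 764/657 -40/73 3 1 W
1 10/17 1/2 57/68 -1/2 2 1 N
2 40/97 8/13 908/1261 -8/13 2 2 E
3 20/37 20/29 950/1073 -20/29 3 2 S
final 3 1 W

n=0: pose=(3,1,W); sL=8/9, sR=40/73; mL=764/657, mR=-40/73; mL+mR=404/657 → advance +1; mR−mL=-1124/657 → turn -1·90°
n=1: pose=(2,1,N); sL=10/17, sR=1/2; mL=57/68, mR=-1/2; mL+mR=23/68 → advance +1; mR−mL=-91/68 → turn -1·90°
n=2: pose=(2,2,E); sL=40/97, sR=8/13; mL=908/1261, mR=-8/13; mL+mR=132/1261 → advance +1; mR−mL=-1684/1261 → turn -1·90°
n=3: pose=(3,2,S); sL=20/37, sR=20/29; mL=950/1073, mR=-20/29; mL+mR=210/1073 → advance +1; mR−mL=-1690/1073 → turn -1·90°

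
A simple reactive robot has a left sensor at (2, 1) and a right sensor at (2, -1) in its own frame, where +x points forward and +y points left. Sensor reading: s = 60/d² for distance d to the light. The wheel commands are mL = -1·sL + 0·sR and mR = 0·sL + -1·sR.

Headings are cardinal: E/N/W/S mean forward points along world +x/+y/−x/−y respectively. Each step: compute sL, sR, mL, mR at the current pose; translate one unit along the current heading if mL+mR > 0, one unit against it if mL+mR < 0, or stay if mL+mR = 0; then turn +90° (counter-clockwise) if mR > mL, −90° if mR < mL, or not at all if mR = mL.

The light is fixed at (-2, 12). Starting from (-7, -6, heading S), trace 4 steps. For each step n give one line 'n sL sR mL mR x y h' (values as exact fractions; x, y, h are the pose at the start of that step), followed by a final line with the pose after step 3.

0 15/104 15/109 -15/104 -15/109 -7 -6 S
1 12/53 20/111 -12/53 -20/111 -7 -5 E
2 30/137 6/25 -30/137 -6/25 -8 -5 N
3 12/61 60/377 -12/61 -60/377 -8 -6 E
final -9 -6 N

n=0: pose=(-7,-6,S); sL=15/104, sR=15/109; mL=-15/104, mR=-15/109; mL+mR=-3195/11336 → advance -1; mR−mL=75/11336 → turn +1·90°
n=1: pose=(-7,-5,E); sL=12/53, sR=20/111; mL=-12/53, mR=-20/111; mL+mR=-2392/5883 → advance -1; mR−mL=272/5883 → turn +1·90°
n=2: pose=(-8,-5,N); sL=30/137, sR=6/25; mL=-30/137, mR=-6/25; mL+mR=-1572/3425 → advance -1; mR−mL=-72/3425 → turn -1·90°
n=3: pose=(-8,-6,E); sL=12/61, sR=60/377; mL=-12/61, mR=-60/377; mL+mR=-8184/22997 → advance -1; mR−mL=864/22997 → turn +1·90°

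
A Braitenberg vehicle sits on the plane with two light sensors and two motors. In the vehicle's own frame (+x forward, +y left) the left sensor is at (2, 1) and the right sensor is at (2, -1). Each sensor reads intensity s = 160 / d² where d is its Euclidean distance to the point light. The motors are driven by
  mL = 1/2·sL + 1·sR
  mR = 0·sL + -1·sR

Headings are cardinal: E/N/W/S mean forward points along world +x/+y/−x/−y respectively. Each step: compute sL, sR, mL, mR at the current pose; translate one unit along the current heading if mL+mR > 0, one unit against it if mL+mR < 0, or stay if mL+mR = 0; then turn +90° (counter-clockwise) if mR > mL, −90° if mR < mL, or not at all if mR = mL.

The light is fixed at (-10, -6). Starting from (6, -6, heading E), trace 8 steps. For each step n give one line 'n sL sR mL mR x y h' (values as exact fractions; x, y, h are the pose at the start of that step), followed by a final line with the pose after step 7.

0 32/65 32/65 48/65 -32/65 6 -6 E
1 20/41 8/13 458/533 -8/13 7 -6 S
2 160/229 32/45 10928/10305 -32/45 7 -7 W
3 80/113 16/29 2968/3277 -16/29 6 -7 N
4 32/65 32/65 48/65 -32/65 6 -6 E
5 20/41 8/13 458/533 -8/13 7 -6 S
6 160/229 32/45 10928/10305 -32/45 7 -7 W
7 80/113 16/29 2968/3277 -16/29 6 -7 N
final 6 -6 E

n=0: pose=(6,-6,E); sL=32/65, sR=32/65; mL=48/65, mR=-32/65; mL+mR=16/65 → advance +1; mR−mL=-16/13 → turn -1·90°
n=1: pose=(7,-6,S); sL=20/41, sR=8/13; mL=458/533, mR=-8/13; mL+mR=10/41 → advance +1; mR−mL=-786/533 → turn -1·90°
n=2: pose=(7,-7,W); sL=160/229, sR=32/45; mL=10928/10305, mR=-32/45; mL+mR=80/229 → advance +1; mR−mL=-18256/10305 → turn -1·90°
n=3: pose=(6,-7,N); sL=80/113, sR=16/29; mL=2968/3277, mR=-16/29; mL+mR=40/113 → advance +1; mR−mL=-4776/3277 → turn -1·90°
n=4: pose=(6,-6,E); sL=32/65, sR=32/65; mL=48/65, mR=-32/65; mL+mR=16/65 → advance +1; mR−mL=-16/13 → turn -1·90°
n=5: pose=(7,-6,S); sL=20/41, sR=8/13; mL=458/533, mR=-8/13; mL+mR=10/41 → advance +1; mR−mL=-786/533 → turn -1·90°
n=6: pose=(7,-7,W); sL=160/229, sR=32/45; mL=10928/10305, mR=-32/45; mL+mR=80/229 → advance +1; mR−mL=-18256/10305 → turn -1·90°
n=7: pose=(6,-7,N); sL=80/113, sR=16/29; mL=2968/3277, mR=-16/29; mL+mR=40/113 → advance +1; mR−mL=-4776/3277 → turn -1·90°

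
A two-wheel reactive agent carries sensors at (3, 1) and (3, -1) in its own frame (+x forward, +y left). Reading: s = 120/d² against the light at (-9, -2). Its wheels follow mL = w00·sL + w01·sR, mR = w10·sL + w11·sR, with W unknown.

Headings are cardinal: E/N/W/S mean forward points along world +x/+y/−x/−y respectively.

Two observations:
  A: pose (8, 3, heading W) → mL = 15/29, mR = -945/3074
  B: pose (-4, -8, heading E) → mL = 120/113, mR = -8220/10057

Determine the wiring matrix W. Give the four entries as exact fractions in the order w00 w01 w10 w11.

0 1 -1 1/2

obs A: pose=(8,3,W) → sL=30/53, sR=15/29, mL=15/29, mR=-945/3074
obs B: pose=(-4,-8,E) → sL=120/89, sR=120/113, mL=120/113, mR=-8220/10057
sensor matrix S = [[30/53, 15/29], [120/89, 120/113]]; det S = -1488600/15457609
solve [mL_A; mL_B] = S·[w00; w01] and [mR_A; mR_B] = S·[w10; w11]:
  w00 = 0, w01 = 1, w10 = -1, w11 = 1/2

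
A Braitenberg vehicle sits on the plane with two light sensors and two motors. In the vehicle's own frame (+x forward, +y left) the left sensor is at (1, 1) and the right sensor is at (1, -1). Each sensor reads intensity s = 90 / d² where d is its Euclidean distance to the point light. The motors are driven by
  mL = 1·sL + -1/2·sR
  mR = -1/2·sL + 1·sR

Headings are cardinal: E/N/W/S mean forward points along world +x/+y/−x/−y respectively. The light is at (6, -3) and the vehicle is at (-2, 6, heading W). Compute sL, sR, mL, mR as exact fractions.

left sensor world pos  = (-3, 5); dL² = 145
right sensor world pos = (-3, 7); dR² = 181
sL = 90/145 = 18/29
sR = 90/181 = 90/181
mL = 1·sL + -1/2·sR = 1953/5249
mR = -1/2·sL + 1·sR = 981/5249

18/29 90/181 1953/5249 981/5249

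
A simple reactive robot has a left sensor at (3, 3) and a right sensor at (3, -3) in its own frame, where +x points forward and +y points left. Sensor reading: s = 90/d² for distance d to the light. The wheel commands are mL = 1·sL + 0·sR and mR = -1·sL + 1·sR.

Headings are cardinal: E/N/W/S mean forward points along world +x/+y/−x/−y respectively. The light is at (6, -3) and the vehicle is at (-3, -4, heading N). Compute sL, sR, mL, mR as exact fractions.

left sensor world pos  = (-6, -1); dL² = 148
right sensor world pos = (0, -1); dR² = 40
sL = 90/148 = 45/74
sR = 90/40 = 9/4
mL = 1·sL + 0·sR = 45/74
mR = -1·sL + 1·sR = 243/148

45/74 9/4 45/74 243/148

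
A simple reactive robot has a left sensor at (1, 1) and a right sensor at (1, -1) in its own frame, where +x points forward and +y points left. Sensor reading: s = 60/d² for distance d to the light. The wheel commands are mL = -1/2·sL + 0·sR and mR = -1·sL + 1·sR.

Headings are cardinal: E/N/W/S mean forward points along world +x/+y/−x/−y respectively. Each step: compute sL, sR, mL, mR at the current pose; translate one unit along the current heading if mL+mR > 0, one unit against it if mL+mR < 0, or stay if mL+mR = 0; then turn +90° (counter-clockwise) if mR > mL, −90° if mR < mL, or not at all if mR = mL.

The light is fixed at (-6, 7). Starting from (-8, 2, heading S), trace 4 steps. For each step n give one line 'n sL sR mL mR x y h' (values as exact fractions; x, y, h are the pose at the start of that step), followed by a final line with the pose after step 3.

n=0: pose=(-8,2,S); sL=60/37, sR=4/3; mL=-30/37, mR=-32/111; mL+mR=-122/111 → advance -1; mR−mL=58/111 → turn +1·90°
n=1: pose=(-8,3,E); sL=6, sR=30/13; mL=-3, mR=-48/13; mL+mR=-87/13 → advance -1; mR−mL=-9/13 → turn -1·90°
n=2: pose=(-9,3,S); sL=60/29, sR=60/41; mL=-30/29, mR=-720/1189; mL+mR=-1950/1189 → advance -1; mR−mL=510/1189 → turn +1·90°
n=3: pose=(-9,4,E); sL=15/2, sR=3; mL=-15/4, mR=-9/2; mL+mR=-33/4 → advance -1; mR−mL=-3/4 → turn -1·90°

0 60/37 4/3 -30/37 -32/111 -8 2 S
1 6 30/13 -3 -48/13 -8 3 E
2 60/29 60/41 -30/29 -720/1189 -9 3 S
3 15/2 3 -15/4 -9/2 -9 4 E
final -10 4 S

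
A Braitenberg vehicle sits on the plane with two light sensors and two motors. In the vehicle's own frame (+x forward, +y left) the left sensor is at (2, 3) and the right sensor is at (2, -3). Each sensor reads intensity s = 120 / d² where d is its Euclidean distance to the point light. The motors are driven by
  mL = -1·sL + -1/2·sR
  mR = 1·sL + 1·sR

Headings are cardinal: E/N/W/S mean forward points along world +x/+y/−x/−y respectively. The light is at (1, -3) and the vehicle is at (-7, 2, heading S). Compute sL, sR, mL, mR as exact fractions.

left sensor world pos  = (-4, 0); dL² = 34
right sensor world pos = (-10, 0); dR² = 130
sL = 120/34 = 60/17
sR = 120/130 = 12/13
mL = -1·sL + -1/2·sR = -882/221
mR = 1·sL + 1·sR = 984/221

60/17 12/13 -882/221 984/221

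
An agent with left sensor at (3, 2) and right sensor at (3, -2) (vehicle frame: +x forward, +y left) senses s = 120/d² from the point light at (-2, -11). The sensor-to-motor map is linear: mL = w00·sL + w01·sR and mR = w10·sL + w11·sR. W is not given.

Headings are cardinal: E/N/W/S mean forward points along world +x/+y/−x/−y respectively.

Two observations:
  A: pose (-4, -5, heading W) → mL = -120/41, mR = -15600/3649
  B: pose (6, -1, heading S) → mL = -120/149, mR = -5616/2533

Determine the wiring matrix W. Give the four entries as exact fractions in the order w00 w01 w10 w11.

-1 0 -1 -1

obs A: pose=(-4,-5,W) → sL=120/41, sR=120/89, mL=-120/41, mR=-15600/3649
obs B: pose=(6,-1,S) → sL=120/149, sR=24/17, mL=-120/149, mR=-5616/2533
sensor matrix S = [[120/41, 120/89], [120/149, 24/17]]; det S = 28154880/9242917
solve [mL_A; mL_B] = S·[w00; w01] and [mR_A; mR_B] = S·[w10; w11]:
  w00 = -1, w01 = 0, w10 = -1, w11 = -1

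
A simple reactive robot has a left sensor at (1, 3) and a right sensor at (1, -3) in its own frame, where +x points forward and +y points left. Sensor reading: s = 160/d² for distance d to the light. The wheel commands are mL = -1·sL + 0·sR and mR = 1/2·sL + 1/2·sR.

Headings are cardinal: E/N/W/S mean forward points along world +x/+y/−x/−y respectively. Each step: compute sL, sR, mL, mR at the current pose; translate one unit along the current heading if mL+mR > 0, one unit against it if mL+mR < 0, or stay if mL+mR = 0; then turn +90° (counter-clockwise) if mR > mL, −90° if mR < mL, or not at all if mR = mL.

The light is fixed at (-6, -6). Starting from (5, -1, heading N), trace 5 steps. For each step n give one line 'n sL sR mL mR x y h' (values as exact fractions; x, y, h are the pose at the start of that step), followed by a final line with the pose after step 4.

n=0: pose=(5,-1,N); sL=8/5, sR=20/29; mL=-8/5, mR=166/145; mL+mR=-66/145 → advance -1; mR−mL=398/145 → turn +1·90°
n=1: pose=(5,-2,W); sL=160/101, sR=160/149; mL=-160/101, mR=20000/15049; mL+mR=-3840/15049 → advance -1; mR−mL=43840/15049 → turn +1·90°
n=2: pose=(6,-2,S); sL=80/117, sR=16/9; mL=-80/117, mR=16/13; mL+mR=64/117 → advance +1; mR−mL=224/117 → turn +1·90°
n=3: pose=(6,-3,E); sL=32/41, sR=160/169; mL=-32/41, mR=5984/6929; mL+mR=576/6929 → advance +1; mR−mL=11392/6929 → turn +1·90°
n=4: pose=(7,-3,N); sL=40/29, sR=10/17; mL=-40/29, mR=485/493; mL+mR=-195/493 → advance -1; mR−mL=1165/493 → turn +1·90°

0 8/5 20/29 -8/5 166/145 5 -1 N
1 160/101 160/149 -160/101 20000/15049 5 -2 W
2 80/117 16/9 -80/117 16/13 6 -2 S
3 32/41 160/169 -32/41 5984/6929 6 -3 E
4 40/29 10/17 -40/29 485/493 7 -3 N
final 7 -4 W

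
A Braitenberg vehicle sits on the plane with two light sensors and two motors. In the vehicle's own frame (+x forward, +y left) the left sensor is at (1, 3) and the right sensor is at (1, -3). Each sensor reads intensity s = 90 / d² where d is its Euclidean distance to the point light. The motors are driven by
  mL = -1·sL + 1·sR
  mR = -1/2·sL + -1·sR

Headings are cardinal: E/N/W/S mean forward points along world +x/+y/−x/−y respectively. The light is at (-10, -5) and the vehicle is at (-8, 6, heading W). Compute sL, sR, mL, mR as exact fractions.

18/13 90/197 -2376/2561 -2943/2561

left sensor world pos  = (-9, 3); dL² = 65
right sensor world pos = (-9, 9); dR² = 197
sL = 90/65 = 18/13
sR = 90/197 = 90/197
mL = -1·sL + 1·sR = -2376/2561
mR = -1/2·sL + -1·sR = -2943/2561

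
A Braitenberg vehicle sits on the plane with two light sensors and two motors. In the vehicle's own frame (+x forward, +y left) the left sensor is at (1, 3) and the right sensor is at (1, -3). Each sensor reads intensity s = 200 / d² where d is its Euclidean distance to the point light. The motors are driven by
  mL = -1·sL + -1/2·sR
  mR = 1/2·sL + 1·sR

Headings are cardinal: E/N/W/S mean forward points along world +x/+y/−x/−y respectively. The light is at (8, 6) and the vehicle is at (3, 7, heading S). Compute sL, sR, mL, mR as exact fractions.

50 25/8 -825/16 225/8

left sensor world pos  = (6, 6); dL² = 4
right sensor world pos = (0, 6); dR² = 64
sL = 200/4 = 50
sR = 200/64 = 25/8
mL = -1·sL + -1/2·sR = -825/16
mR = 1/2·sL + 1·sR = 225/8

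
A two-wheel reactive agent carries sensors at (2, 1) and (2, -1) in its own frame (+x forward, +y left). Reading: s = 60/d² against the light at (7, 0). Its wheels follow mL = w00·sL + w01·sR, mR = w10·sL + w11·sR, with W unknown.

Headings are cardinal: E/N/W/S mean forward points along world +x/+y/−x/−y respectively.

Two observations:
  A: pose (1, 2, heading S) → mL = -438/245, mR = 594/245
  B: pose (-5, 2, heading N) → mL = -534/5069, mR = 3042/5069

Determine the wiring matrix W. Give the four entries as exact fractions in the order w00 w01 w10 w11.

obs A: pose=(1,2,S) → sL=12/5, sR=60/49, mL=-438/245, mR=594/245
obs B: pose=(-5,2,N) → sL=12/37, sR=60/137, mL=-534/5069, mR=3042/5069
sensor matrix S = [[12/5, 60/49], [12/37, 60/137]]; det S = 162432/248381
solve [mL_A; mL_B] = S·[w00; w01] and [mR_A; mR_B] = S·[w10; w11]:
  w00 = -1, w01 = 1/2, w10 = 1/2, w11 = 1

-1 1/2 1/2 1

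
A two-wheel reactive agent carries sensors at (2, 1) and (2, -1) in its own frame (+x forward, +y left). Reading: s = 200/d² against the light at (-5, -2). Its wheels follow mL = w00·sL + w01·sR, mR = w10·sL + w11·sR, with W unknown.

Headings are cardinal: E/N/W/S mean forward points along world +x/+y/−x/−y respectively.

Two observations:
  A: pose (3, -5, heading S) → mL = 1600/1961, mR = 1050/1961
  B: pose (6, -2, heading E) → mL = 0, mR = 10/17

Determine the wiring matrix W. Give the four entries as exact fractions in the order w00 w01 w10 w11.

-1 1 1 -1/2

obs A: pose=(3,-5,S) → sL=100/53, sR=100/37, mL=1600/1961, mR=1050/1961
obs B: pose=(6,-2,E) → sL=20/17, sR=20/17, mL=0, mR=10/17
sensor matrix S = [[100/53, 100/37], [20/17, 20/17]]; det S = -32000/33337
solve [mL_A; mL_B] = S·[w00; w01] and [mR_A; mR_B] = S·[w10; w11]:
  w00 = -1, w01 = 1, w10 = 1, w11 = -1/2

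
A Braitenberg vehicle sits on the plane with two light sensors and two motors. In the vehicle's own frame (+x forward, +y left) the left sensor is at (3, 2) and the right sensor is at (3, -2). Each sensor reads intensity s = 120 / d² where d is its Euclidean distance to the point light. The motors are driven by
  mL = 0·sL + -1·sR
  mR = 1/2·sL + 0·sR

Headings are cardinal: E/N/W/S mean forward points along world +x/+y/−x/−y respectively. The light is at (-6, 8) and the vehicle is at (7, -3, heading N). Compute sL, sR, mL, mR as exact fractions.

left sensor world pos  = (5, 0); dL² = 185
right sensor world pos = (9, 0); dR² = 289
sL = 120/185 = 24/37
sR = 120/289 = 120/289
mL = 0·sL + -1·sR = -120/289
mR = 1/2·sL + 0·sR = 12/37

24/37 120/289 -120/289 12/37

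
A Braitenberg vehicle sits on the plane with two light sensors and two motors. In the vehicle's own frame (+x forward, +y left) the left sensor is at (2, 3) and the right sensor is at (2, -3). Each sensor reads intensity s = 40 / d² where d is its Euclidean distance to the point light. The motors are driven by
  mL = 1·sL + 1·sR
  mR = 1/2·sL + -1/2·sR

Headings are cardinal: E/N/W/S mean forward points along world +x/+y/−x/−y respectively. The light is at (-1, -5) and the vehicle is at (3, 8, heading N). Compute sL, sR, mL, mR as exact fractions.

20/113 20/137 5000/15481 240/15481

left sensor world pos  = (0, 10); dL² = 226
right sensor world pos = (6, 10); dR² = 274
sL = 40/226 = 20/113
sR = 40/274 = 20/137
mL = 1·sL + 1·sR = 5000/15481
mR = 1/2·sL + -1/2·sR = 240/15481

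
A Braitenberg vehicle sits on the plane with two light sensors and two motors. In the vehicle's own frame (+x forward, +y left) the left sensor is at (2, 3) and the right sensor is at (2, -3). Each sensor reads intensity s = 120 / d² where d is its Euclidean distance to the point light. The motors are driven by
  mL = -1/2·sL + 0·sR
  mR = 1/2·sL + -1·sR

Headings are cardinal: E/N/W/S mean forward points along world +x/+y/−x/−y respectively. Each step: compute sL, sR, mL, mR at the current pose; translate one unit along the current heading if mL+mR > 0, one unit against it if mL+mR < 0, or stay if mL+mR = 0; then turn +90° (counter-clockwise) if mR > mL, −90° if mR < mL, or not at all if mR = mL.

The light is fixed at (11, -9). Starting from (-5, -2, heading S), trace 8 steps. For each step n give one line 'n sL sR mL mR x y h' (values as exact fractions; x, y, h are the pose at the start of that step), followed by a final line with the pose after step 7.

0 60/97 60/193 -30/97 -30/18721 -5 -2 S
1 120/317 120/221 -60/317 -24780/70057 -5 -1 E
2 15/29 30/109 -15/58 -105/6322 -6 -1 S
3 40/123 40/87 -20/123 -1060/3567 -6 0 E
4 60/137 12/49 -30/137 -174/6713 -7 0 S
5 24/85 24/61 -12/85 -1308/5185 -7 1 E
6 3/8 30/137 -3/16 -69/2192 -8 1 S
7 24/97 120/353 -12/97 -7404/34241 -8 2 E
final -9 2 S

n=0: pose=(-5,-2,S); sL=60/97, sR=60/193; mL=-30/97, mR=-30/18721; mL+mR=-60/193 → advance -1; mR−mL=5760/18721 → turn +1·90°
n=1: pose=(-5,-1,E); sL=120/317, sR=120/221; mL=-60/317, mR=-24780/70057; mL+mR=-120/221 → advance -1; mR−mL=-11520/70057 → turn -1·90°
n=2: pose=(-6,-1,S); sL=15/29, sR=30/109; mL=-15/58, mR=-105/6322; mL+mR=-30/109 → advance -1; mR−mL=765/3161 → turn +1·90°
n=3: pose=(-6,0,E); sL=40/123, sR=40/87; mL=-20/123, mR=-1060/3567; mL+mR=-40/87 → advance -1; mR−mL=-160/1189 → turn -1·90°
n=4: pose=(-7,0,S); sL=60/137, sR=12/49; mL=-30/137, mR=-174/6713; mL+mR=-12/49 → advance -1; mR−mL=1296/6713 → turn +1·90°
n=5: pose=(-7,1,E); sL=24/85, sR=24/61; mL=-12/85, mR=-1308/5185; mL+mR=-24/61 → advance -1; mR−mL=-576/5185 → turn -1·90°
n=6: pose=(-8,1,S); sL=3/8, sR=30/137; mL=-3/16, mR=-69/2192; mL+mR=-30/137 → advance -1; mR−mL=171/1096 → turn +1·90°
n=7: pose=(-8,2,E); sL=24/97, sR=120/353; mL=-12/97, mR=-7404/34241; mL+mR=-120/353 → advance -1; mR−mL=-3168/34241 → turn -1·90°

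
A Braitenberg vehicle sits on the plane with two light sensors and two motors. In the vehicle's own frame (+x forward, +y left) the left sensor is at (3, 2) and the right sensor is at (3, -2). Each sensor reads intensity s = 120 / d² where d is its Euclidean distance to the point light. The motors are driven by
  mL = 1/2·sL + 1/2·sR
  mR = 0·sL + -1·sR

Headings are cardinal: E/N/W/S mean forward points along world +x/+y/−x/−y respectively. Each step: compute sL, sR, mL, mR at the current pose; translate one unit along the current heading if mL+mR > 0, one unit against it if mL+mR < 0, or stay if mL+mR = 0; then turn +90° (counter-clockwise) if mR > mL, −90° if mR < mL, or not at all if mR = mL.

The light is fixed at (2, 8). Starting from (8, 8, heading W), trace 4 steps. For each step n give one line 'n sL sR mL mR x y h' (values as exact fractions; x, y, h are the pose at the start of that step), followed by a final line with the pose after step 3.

n=0: pose=(8,8,W); sL=120/13, sR=120/13; mL=120/13, mR=-120/13; mL+mR=0 → advance +0; mR−mL=-240/13 → turn -1·90°
n=1: pose=(8,8,N); sL=24/5, sR=120/73; mL=1176/365, mR=-120/73; mL+mR=576/365 → advance +1; mR−mL=-1776/365 → turn -1·90°
n=2: pose=(8,9,E); sL=4/3, sR=60/41; mL=172/123, mR=-60/41; mL+mR=-8/123 → advance -1; mR−mL=-352/123 → turn -1·90°
n=3: pose=(7,9,S); sL=120/53, sR=120/13; mL=3960/689, mR=-120/13; mL+mR=-2400/689 → advance -1; mR−mL=-10320/689 → turn -1·90°

0 120/13 120/13 120/13 -120/13 8 8 W
1 24/5 120/73 1176/365 -120/73 8 8 N
2 4/3 60/41 172/123 -60/41 8 9 E
3 120/53 120/13 3960/689 -120/13 7 9 S
final 7 10 W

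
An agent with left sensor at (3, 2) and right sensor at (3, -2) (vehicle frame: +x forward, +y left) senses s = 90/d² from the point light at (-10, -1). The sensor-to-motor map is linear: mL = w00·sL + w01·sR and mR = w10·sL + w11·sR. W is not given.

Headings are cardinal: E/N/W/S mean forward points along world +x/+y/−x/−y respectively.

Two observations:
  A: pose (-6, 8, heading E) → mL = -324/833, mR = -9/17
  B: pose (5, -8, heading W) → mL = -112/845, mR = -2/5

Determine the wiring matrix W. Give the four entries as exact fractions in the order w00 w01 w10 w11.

obs A: pose=(-6,8,E) → sL=9/17, sR=45/49, mL=-324/833, mR=-9/17
obs B: pose=(5,-8,W) → sL=2/5, sR=90/169, mL=-112/845, mR=-2/5
sensor matrix S = [[9/17, 45/49], [2/5, 90/169]]; det S = -12024/140777
solve [mL_A; mL_B] = S·[w00; w01] and [mR_A; mR_B] = S·[w10; w11]:
  w00 = 1, w01 = -1, w10 = -1, w11 = 0

1 -1 -1 0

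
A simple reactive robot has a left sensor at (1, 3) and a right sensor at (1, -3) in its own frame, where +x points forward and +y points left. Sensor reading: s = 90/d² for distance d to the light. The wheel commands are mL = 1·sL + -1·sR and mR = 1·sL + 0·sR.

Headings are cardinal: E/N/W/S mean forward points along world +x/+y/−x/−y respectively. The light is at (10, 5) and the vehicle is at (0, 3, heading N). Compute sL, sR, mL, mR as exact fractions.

9/17 9/5 -108/85 9/17

left sensor world pos  = (-3, 4); dL² = 170
right sensor world pos = (3, 4); dR² = 50
sL = 90/170 = 9/17
sR = 90/50 = 9/5
mL = 1·sL + -1·sR = -108/85
mR = 1·sL + 0·sR = 9/17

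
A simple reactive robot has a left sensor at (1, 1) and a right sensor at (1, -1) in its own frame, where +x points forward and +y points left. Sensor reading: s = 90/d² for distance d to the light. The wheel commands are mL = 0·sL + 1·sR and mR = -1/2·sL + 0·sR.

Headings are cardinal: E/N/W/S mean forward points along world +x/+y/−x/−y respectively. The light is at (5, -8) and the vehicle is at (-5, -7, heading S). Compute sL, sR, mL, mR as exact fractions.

10/9 90/121 90/121 -5/9

left sensor world pos  = (-4, -8); dL² = 81
right sensor world pos = (-6, -8); dR² = 121
sL = 90/81 = 10/9
sR = 90/121 = 90/121
mL = 0·sL + 1·sR = 90/121
mR = -1/2·sL + 0·sR = -5/9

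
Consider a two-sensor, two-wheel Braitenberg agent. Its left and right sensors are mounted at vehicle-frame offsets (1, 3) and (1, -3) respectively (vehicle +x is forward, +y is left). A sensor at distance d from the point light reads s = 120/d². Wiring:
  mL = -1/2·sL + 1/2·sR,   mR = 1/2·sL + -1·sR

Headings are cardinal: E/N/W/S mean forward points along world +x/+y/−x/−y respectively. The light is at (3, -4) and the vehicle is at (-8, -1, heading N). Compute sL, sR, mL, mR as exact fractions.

left sensor world pos  = (-11, 0); dL² = 212
right sensor world pos = (-5, 0); dR² = 80
sL = 120/212 = 30/53
sR = 120/80 = 3/2
mL = -1/2·sL + 1/2·sR = 99/212
mR = 1/2·sL + -1·sR = -129/106

30/53 3/2 99/212 -129/106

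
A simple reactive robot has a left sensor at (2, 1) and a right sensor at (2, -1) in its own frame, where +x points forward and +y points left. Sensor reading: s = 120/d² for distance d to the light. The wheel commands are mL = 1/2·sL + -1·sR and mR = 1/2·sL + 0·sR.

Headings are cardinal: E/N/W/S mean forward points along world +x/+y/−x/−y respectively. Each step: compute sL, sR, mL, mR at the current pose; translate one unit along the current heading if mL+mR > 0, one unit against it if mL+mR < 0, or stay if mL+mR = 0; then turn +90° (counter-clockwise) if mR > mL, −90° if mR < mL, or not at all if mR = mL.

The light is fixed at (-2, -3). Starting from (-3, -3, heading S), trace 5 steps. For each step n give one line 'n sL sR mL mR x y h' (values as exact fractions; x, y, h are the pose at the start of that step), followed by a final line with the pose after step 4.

0 30 15 0 15 -3 -3 S
1 120 24 36 60 -3 -4 E
2 60 60 -30 30 -2 -4 N
3 15 30 -45/2 15/2 -2 -4 W
4 120/13 40/3 -340/39 60/13 -1 -4 S
final -1 -3 E

n=0: pose=(-3,-3,S); sL=30, sR=15; mL=0, mR=15; mL+mR=15 → advance +1; mR−mL=15 → turn +1·90°
n=1: pose=(-3,-4,E); sL=120, sR=24; mL=36, mR=60; mL+mR=96 → advance +1; mR−mL=24 → turn +1·90°
n=2: pose=(-2,-4,N); sL=60, sR=60; mL=-30, mR=30; mL+mR=0 → advance +0; mR−mL=60 → turn +1·90°
n=3: pose=(-2,-4,W); sL=15, sR=30; mL=-45/2, mR=15/2; mL+mR=-15 → advance -1; mR−mL=30 → turn +1·90°
n=4: pose=(-1,-4,S); sL=120/13, sR=40/3; mL=-340/39, mR=60/13; mL+mR=-160/39 → advance -1; mR−mL=40/3 → turn +1·90°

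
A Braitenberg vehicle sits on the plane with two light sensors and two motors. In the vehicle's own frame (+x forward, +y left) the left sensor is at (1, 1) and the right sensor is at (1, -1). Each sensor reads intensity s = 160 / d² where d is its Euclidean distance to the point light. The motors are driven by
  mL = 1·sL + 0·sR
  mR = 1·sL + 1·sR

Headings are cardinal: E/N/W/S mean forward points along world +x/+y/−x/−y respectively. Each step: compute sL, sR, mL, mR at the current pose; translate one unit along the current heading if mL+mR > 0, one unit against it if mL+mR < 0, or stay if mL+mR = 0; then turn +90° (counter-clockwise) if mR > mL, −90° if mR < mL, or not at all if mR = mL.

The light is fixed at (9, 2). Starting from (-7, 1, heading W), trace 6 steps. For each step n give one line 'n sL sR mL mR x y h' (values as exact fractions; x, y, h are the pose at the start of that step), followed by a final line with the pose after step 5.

0 160/293 160/289 160/293 93120/84677 -7 1 W
1 8/13 20/41 8/13 588/533 -8 1 S
2 160/257 32/53 160/257 16704/13621 -8 0 E
3 16/29 80/113 16/29 4128/3277 -7 0 N
4 160/293 160/289 160/293 93120/84677 -7 1 W
5 8/13 20/41 8/13 588/533 -8 1 S
final -8 0 E

n=0: pose=(-7,1,W); sL=160/293, sR=160/289; mL=160/293, mR=93120/84677; mL+mR=139360/84677 → advance +1; mR−mL=160/289 → turn +1·90°
n=1: pose=(-8,1,S); sL=8/13, sR=20/41; mL=8/13, mR=588/533; mL+mR=916/533 → advance +1; mR−mL=20/41 → turn +1·90°
n=2: pose=(-8,0,E); sL=160/257, sR=32/53; mL=160/257, mR=16704/13621; mL+mR=25184/13621 → advance +1; mR−mL=32/53 → turn +1·90°
n=3: pose=(-7,0,N); sL=16/29, sR=80/113; mL=16/29, mR=4128/3277; mL+mR=5936/3277 → advance +1; mR−mL=80/113 → turn +1·90°
n=4: pose=(-7,1,W); sL=160/293, sR=160/289; mL=160/293, mR=93120/84677; mL+mR=139360/84677 → advance +1; mR−mL=160/289 → turn +1·90°
n=5: pose=(-8,1,S); sL=8/13, sR=20/41; mL=8/13, mR=588/533; mL+mR=916/533 → advance +1; mR−mL=20/41 → turn +1·90°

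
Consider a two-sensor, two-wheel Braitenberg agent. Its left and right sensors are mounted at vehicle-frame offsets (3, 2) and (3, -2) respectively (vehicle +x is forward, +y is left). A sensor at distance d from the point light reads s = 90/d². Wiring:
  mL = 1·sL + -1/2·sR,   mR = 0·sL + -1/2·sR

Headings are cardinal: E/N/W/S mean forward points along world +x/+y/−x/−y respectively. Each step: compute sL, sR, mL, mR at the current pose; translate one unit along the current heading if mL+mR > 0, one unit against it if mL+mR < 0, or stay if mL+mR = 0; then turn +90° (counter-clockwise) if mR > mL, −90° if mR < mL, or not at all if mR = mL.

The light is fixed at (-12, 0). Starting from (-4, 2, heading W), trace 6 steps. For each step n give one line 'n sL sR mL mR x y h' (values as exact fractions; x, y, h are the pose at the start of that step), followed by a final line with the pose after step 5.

n=0: pose=(-4,2,W); sL=18/5, sR=90/41; mL=513/205, mR=-45/41; mL+mR=288/205 → advance +1; mR−mL=-18/5 → turn -1·90°
n=1: pose=(-5,2,N); sL=9/5, sR=45/53; mL=729/530, mR=-45/106; mL+mR=252/265 → advance +1; mR−mL=-9/5 → turn -1·90°
n=2: pose=(-5,3,E); sL=18/25, sR=90/101; mL=693/2525, mR=-45/101; mL+mR=-432/2525 → advance -1; mR−mL=-18/25 → turn -1·90°
n=3: pose=(-6,3,S); sL=45/32, sR=45/8; mL=-45/32, mR=-45/16; mL+mR=-135/32 → advance -1; mR−mL=-45/32 → turn -1·90°
n=4: pose=(-6,4,W); sL=90/13, sR=2; mL=77/13, mR=-1; mL+mR=64/13 → advance +1; mR−mL=-90/13 → turn -1·90°
n=5: pose=(-7,4,N); sL=45/29, sR=45/49; mL=3105/2842, mR=-45/98; mL+mR=900/1421 → advance +1; mR−mL=-45/29 → turn -1·90°

0 18/5 90/41 513/205 -45/41 -4 2 W
1 9/5 45/53 729/530 -45/106 -5 2 N
2 18/25 90/101 693/2525 -45/101 -5 3 E
3 45/32 45/8 -45/32 -45/16 -6 3 S
4 90/13 2 77/13 -1 -6 4 W
5 45/29 45/49 3105/2842 -45/98 -7 4 N
final -7 5 E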